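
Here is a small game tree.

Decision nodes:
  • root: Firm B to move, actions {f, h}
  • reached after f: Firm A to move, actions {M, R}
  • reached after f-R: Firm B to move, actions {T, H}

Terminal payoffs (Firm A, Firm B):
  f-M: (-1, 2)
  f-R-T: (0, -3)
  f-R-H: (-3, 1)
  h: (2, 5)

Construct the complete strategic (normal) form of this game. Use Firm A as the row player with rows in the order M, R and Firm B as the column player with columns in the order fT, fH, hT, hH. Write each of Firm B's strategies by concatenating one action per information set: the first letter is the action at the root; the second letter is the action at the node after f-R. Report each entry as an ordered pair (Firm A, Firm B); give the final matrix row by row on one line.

M: (-1,2) (-1,2) (2,5) (2,5) | R: (0,-3) (-3,1) (2,5) (2,5)

           fT       fH       hT       hH
   M   (-1,2)   (-1,2)    (2,5)    (2,5)
   R   (0,-3)   (-3,1)    (2,5)    (2,5)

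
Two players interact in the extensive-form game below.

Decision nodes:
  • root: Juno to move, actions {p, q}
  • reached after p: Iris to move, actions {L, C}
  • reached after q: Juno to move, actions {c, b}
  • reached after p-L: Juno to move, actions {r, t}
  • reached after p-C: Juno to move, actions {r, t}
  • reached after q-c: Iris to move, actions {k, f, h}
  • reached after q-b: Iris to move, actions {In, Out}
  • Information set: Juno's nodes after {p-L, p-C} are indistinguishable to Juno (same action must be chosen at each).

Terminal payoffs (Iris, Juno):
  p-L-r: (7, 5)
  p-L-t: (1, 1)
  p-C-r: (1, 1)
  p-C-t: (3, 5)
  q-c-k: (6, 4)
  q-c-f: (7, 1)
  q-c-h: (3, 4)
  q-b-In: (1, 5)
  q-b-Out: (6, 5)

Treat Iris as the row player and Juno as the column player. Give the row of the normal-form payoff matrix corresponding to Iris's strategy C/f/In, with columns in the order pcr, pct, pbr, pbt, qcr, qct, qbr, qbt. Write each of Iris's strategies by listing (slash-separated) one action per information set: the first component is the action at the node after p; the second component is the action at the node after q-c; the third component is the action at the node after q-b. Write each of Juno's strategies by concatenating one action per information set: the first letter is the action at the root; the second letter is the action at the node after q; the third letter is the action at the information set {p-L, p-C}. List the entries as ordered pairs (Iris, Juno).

vs pcr: Juno plays p → Iris plays C at [p] → Juno plays r at [p-C] → (1, 1)
vs pct: Juno plays p → Iris plays C at [p] → Juno plays t at [p-C] → (3, 5)
vs pbr: Juno plays p → Iris plays C at [p] → Juno plays r at [p-C] → (1, 1)
vs pbt: Juno plays p → Iris plays C at [p] → Juno plays t at [p-C] → (3, 5)
vs qcr: Juno plays q → Juno plays c at [q] → Iris plays f at [q-c] → (7, 1)
vs qct: Juno plays q → Juno plays c at [q] → Iris plays f at [q-c] → (7, 1)
vs qbr: Juno plays q → Juno plays b at [q] → Iris plays In at [q-b] → (1, 5)
vs qbt: Juno plays q → Juno plays b at [q] → Iris plays In at [q-b] → (1, 5)

(1,1) (3,5) (1,1) (3,5) (7,1) (7,1) (1,5) (1,5)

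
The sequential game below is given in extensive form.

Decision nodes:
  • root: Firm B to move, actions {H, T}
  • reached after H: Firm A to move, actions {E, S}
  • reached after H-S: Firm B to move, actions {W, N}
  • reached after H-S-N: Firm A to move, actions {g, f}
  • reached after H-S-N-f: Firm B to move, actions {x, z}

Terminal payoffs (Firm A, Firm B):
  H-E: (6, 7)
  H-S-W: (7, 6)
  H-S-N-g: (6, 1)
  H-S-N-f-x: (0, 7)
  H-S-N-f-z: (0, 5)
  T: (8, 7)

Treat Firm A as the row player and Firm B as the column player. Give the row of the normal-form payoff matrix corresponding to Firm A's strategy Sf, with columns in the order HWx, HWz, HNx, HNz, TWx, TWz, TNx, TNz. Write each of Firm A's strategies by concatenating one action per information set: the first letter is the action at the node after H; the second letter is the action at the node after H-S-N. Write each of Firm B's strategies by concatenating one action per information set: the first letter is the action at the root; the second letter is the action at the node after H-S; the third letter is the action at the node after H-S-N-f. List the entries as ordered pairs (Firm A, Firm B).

(7,6) (7,6) (0,7) (0,5) (8,7) (8,7) (8,7) (8,7)

vs HWx: Firm B plays H → Firm A plays S at [H] → Firm B plays W at [H-S] → (7, 6)
vs HWz: Firm B plays H → Firm A plays S at [H] → Firm B plays W at [H-S] → (7, 6)
vs HNx: Firm B plays H → Firm A plays S at [H] → Firm B plays N at [H-S] → Firm A plays f at [H-S-N] → Firm B plays x at [H-S-N-f] → (0, 7)
vs HNz: Firm B plays H → Firm A plays S at [H] → Firm B plays N at [H-S] → Firm A plays f at [H-S-N] → Firm B plays z at [H-S-N-f] → (0, 5)
vs TWx: Firm B plays T → (8, 7)
vs TWz: Firm B plays T → (8, 7)
vs TNx: Firm B plays T → (8, 7)
vs TNz: Firm B plays T → (8, 7)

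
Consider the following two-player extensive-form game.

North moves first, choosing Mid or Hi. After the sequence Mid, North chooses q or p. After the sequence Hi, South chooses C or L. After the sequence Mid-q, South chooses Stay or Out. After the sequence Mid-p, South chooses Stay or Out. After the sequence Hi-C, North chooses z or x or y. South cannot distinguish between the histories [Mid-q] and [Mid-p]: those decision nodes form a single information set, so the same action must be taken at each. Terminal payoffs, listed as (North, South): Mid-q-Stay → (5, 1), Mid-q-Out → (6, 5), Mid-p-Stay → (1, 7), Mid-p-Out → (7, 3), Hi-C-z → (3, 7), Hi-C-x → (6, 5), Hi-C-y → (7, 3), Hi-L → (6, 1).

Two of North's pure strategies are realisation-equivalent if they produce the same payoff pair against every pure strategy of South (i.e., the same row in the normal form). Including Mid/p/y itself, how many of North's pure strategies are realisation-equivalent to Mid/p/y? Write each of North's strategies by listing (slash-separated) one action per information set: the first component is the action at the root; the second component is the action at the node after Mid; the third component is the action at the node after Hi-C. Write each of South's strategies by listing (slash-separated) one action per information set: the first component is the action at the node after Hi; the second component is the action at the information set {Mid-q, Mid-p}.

Row for Mid/p/y (columns C/Stay, C/Out, L/Stay, L/Out): (1,7) (7,3) (1,7) (7,3).
Under Mid/p/y, North's choice at the node after Hi-C can never be reached regardless of what South does, so varying those choices leaves every outcome unchanged.
Holding the reachable choices fixed and varying the unreachable one freely already gives 3 equivalent strategies.
No other strategy reproduces this row, so those 3 are the full class: Mid/p/z, Mid/p/x, Mid/p/y.

3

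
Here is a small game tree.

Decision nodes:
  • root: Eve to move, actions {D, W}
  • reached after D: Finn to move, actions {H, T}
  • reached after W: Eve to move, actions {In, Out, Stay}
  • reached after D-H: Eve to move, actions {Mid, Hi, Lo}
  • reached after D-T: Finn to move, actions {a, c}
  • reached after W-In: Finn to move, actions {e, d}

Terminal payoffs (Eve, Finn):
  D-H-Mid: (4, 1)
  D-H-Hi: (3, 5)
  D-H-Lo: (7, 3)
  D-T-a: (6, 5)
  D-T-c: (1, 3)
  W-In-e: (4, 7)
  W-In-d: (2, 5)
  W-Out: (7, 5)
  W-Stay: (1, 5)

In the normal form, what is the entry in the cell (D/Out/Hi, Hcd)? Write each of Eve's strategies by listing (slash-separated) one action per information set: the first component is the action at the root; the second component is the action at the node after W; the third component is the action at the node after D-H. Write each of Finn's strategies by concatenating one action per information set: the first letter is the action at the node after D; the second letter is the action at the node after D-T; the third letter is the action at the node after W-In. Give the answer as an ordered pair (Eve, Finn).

Trace the play path from the root:
  Eve plays D
  Finn plays H at [D]
  Eve plays Hi at [D-H]
→ terminal payoff (3, 5).
(Eve's choice at the node after W is never reached on this path, so it doesn't affect the outcome.)

(3, 5)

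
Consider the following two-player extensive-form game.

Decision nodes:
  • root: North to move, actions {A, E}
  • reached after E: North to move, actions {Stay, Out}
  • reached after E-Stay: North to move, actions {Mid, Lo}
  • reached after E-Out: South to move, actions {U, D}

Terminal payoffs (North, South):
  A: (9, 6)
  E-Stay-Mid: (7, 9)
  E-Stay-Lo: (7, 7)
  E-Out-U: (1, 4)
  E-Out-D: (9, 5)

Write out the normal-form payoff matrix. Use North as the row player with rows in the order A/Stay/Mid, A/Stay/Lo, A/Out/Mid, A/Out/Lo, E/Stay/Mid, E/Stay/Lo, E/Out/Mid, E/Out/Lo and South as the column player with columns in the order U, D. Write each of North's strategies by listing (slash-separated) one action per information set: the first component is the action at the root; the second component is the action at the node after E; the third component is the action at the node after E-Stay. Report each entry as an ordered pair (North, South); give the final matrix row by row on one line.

A/Stay/Mid: (9,6) (9,6) | A/Stay/Lo: (9,6) (9,6) | A/Out/Mid: (9,6) (9,6) | A/Out/Lo: (9,6) (9,6) | E/Stay/Mid: (7,9) (7,9) | E/Stay/Lo: (7,7) (7,7) | E/Out/Mid: (1,4) (9,5) | E/Out/Lo: (1,4) (9,5)

Row A/Stay/Mid: U→(9,6), D→(9,6)
Row A/Stay/Lo: U→(9,6), D→(9,6)
Row A/Out/Mid: U→(9,6), D→(9,6)
Row A/Out/Lo: U→(9,6), D→(9,6)
Row E/Stay/Mid: U→(7,9), D→(7,9)
Row E/Stay/Lo: U→(7,7), D→(7,7)
Row E/Out/Mid: U→(1,4), D→(9,5)
Row E/Out/Lo: U→(1,4), D→(9,5)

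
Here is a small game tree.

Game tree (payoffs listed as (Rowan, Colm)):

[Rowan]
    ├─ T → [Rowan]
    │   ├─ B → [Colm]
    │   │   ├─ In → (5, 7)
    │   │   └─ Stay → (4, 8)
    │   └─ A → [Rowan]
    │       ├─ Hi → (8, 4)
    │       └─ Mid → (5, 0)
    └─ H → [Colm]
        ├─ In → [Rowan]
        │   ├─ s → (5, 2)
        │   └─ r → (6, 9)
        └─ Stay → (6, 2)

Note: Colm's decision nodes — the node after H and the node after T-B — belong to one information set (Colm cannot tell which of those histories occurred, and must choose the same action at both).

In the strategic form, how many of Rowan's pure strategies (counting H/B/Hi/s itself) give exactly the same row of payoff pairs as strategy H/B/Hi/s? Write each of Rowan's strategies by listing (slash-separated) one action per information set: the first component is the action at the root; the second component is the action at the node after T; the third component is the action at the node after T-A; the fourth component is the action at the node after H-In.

Row for H/B/Hi/s (columns In, Stay): (5,2) (6,2).
Under H/B/Hi/s, Rowan's choice at the node after T and at the node after T-A can never be reached regardless of what Colm does, so varying those choices leaves every outcome unchanged.
Holding the reachable choices fixed and varying the unreachable ones freely already gives 2 × 2 = 4 equivalent strategies.
No other strategy reproduces this row, so those 4 are the full class: H/B/Hi/s, H/B/Mid/s, H/A/Hi/s, H/A/Mid/s.

4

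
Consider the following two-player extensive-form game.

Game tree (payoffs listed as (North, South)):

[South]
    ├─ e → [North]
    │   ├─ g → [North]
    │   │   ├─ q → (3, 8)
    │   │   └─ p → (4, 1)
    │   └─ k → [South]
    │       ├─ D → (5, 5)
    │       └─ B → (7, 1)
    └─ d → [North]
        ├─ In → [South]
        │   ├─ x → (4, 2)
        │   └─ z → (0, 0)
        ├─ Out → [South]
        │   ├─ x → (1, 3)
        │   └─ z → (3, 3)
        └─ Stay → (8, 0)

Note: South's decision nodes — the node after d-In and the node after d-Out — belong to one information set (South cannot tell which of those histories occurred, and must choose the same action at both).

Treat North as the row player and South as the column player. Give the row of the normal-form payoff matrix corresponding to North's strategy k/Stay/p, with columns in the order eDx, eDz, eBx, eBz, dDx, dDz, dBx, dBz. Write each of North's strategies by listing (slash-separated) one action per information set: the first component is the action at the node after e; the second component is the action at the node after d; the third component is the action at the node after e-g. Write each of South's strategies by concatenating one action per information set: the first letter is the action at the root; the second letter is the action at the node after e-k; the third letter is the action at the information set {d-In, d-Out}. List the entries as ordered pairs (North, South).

vs eDx: South plays e → North plays k at [e] → South plays D at [e-k] → (5, 5)
vs eDz: South plays e → North plays k at [e] → South plays D at [e-k] → (5, 5)
vs eBx: South plays e → North plays k at [e] → South plays B at [e-k] → (7, 1)
vs eBz: South plays e → North plays k at [e] → South plays B at [e-k] → (7, 1)
vs dDx: South plays d → North plays Stay at [d] → (8, 0)
vs dDz: South plays d → North plays Stay at [d] → (8, 0)
vs dBx: South plays d → North plays Stay at [d] → (8, 0)
vs dBz: South plays d → North plays Stay at [d] → (8, 0)

(5,5) (5,5) (7,1) (7,1) (8,0) (8,0) (8,0) (8,0)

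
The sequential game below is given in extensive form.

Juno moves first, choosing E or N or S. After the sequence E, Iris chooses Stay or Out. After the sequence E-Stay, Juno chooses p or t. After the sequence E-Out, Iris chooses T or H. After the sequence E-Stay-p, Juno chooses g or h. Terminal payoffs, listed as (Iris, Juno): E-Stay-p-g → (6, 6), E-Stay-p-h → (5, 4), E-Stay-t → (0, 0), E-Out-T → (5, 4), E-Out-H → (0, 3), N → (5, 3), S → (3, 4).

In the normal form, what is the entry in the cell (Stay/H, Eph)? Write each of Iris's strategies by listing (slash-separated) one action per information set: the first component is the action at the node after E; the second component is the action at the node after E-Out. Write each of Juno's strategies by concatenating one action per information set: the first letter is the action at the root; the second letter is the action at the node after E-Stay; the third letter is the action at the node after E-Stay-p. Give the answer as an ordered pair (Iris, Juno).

Trace the play path from the root:
  Juno plays E
  Iris plays Stay at [E]
  Juno plays p at [E-Stay]
  Juno plays h at [E-Stay-p]
→ terminal payoff (5, 4).
(Iris's choice at the node after E-Out is never reached on this path, so it doesn't affect the outcome.)

(5, 4)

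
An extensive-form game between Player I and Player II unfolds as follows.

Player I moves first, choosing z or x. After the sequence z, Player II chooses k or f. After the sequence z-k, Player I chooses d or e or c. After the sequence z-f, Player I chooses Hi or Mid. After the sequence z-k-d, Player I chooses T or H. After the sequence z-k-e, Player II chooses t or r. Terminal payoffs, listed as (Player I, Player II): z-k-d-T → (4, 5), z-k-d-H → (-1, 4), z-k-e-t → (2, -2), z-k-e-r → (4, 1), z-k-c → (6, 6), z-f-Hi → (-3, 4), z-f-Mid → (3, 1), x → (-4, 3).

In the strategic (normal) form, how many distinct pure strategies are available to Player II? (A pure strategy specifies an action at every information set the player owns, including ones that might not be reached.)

Player II owns the node after z with actions {k, f} — two choices.
Player II owns the node after z-k-e with actions {t, r} — two choices.
A pure strategy fixes one action at each information set independently, so the count is the product 2 × 2 = 4.

4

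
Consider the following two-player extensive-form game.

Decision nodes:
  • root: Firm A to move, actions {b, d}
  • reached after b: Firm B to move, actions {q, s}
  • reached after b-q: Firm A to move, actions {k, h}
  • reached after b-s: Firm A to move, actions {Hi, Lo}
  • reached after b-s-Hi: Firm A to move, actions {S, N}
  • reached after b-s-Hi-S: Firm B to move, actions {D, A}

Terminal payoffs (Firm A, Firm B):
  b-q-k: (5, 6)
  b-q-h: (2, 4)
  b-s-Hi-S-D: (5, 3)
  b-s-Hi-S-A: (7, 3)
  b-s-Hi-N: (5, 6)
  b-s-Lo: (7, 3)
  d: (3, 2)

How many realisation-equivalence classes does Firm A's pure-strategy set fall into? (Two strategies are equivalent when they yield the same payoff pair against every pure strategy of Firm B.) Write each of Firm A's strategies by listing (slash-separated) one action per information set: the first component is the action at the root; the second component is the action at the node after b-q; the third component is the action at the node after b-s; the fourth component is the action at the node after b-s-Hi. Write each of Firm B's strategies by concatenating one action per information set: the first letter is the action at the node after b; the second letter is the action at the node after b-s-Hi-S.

Firm A has 16 pure strategies: b/k/Hi/S, b/k/Hi/N, b/k/Lo/S, b/k/Lo/N, b/h/Hi/S, b/h/Hi/N, b/h/Lo/S, b/h/Lo/N, d/k/Hi/S, d/k/Hi/N, d/k/Lo/S, d/k/Lo/N, d/h/Hi/S, d/h/Hi/N, d/h/Lo/S, d/h/Lo/N. Columns: qD, qA, sD, sA.
{b/k/Hi/S} → row (5,6) (5,6) (5,3) (7,3)
{b/k/Hi/N} → row (5,6) (5,6) (5,6) (5,6)
{b/k/Lo/S, b/k/Lo/N} → row (5,6) (5,6) (7,3) (7,3)
{b/h/Hi/S} → row (2,4) (2,4) (5,3) (7,3)
{b/h/Hi/N} → row (2,4) (2,4) (5,6) (5,6)
{b/h/Lo/S, b/h/Lo/N} → row (2,4) (2,4) (7,3) (7,3)
{d/k/Hi/S, d/k/Hi/N, d/k/Lo/S, d/k/Lo/N, d/h/Hi/S, d/h/Hi/N, d/h/Lo/S, d/h/Lo/N} → row (3,2) (3,2) (3,2) (3,2)
That's 7 distinct rows out of 16 strategies.

7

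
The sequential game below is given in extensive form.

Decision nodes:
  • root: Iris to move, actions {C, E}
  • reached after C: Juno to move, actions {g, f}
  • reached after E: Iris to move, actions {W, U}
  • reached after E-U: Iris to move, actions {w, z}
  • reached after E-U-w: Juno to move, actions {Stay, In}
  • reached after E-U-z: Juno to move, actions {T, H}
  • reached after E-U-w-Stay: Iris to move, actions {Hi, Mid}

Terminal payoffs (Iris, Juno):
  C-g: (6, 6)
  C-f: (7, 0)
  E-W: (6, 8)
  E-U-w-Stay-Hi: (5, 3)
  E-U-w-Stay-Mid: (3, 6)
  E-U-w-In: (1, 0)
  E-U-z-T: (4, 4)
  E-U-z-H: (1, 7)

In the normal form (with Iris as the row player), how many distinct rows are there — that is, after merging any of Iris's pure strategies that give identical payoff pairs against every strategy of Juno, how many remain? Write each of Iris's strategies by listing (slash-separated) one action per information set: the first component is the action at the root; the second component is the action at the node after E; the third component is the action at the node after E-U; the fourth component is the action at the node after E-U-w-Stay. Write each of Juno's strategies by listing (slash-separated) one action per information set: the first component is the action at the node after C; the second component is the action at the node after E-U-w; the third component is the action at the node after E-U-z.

Iris has 16 pure strategies: C/W/w/Hi, C/W/w/Mid, C/W/z/Hi, C/W/z/Mid, C/U/w/Hi, C/U/w/Mid, C/U/z/Hi, C/U/z/Mid, E/W/w/Hi, E/W/w/Mid, E/W/z/Hi, E/W/z/Mid, E/U/w/Hi, E/U/w/Mid, E/U/z/Hi, E/U/z/Mid. Columns: g/Stay/T, g/Stay/H, g/In/T, g/In/H, f/Stay/T, f/Stay/H, f/In/T, f/In/H.
{C/W/w/Hi, C/W/w/Mid, C/W/z/Hi, C/W/z/Mid, C/U/w/Hi, C/U/w/Mid, C/U/z/Hi, C/U/z/Mid} → row (6,6) (6,6) (6,6) (6,6) (7,0) (7,0) (7,0) (7,0)
{E/W/w/Hi, E/W/w/Mid, E/W/z/Hi, E/W/z/Mid} → row (6,8) (6,8) (6,8) (6,8) (6,8) (6,8) (6,8) (6,8)
{E/U/w/Hi} → row (5,3) (5,3) (1,0) (1,0) (5,3) (5,3) (1,0) (1,0)
{E/U/w/Mid} → row (3,6) (3,6) (1,0) (1,0) (3,6) (3,6) (1,0) (1,0)
{E/U/z/Hi, E/U/z/Mid} → row (4,4) (1,7) (4,4) (1,7) (4,4) (1,7) (4,4) (1,7)
That's 5 distinct rows out of 16 strategies.

5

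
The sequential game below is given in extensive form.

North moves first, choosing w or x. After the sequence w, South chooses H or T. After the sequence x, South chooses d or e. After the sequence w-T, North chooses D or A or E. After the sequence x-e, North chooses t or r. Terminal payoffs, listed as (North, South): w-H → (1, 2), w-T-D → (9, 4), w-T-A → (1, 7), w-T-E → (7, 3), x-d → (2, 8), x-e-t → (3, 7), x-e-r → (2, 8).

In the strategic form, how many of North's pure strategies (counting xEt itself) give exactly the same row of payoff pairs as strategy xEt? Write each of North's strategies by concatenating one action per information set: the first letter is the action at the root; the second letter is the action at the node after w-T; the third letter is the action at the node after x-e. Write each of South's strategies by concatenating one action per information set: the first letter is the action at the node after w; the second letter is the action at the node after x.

Row for xEt (columns Hd, He, Td, Te): (2,8) (3,7) (2,8) (3,7).
Under xEt, North's choice at the node after w-T can never be reached regardless of what South does, so varying those choices leaves every outcome unchanged.
Holding the reachable choices fixed and varying the unreachable one freely already gives 3 equivalent strategies.
No other strategy reproduces this row, so those 3 are the full class: xDt, xAt, xEt.

3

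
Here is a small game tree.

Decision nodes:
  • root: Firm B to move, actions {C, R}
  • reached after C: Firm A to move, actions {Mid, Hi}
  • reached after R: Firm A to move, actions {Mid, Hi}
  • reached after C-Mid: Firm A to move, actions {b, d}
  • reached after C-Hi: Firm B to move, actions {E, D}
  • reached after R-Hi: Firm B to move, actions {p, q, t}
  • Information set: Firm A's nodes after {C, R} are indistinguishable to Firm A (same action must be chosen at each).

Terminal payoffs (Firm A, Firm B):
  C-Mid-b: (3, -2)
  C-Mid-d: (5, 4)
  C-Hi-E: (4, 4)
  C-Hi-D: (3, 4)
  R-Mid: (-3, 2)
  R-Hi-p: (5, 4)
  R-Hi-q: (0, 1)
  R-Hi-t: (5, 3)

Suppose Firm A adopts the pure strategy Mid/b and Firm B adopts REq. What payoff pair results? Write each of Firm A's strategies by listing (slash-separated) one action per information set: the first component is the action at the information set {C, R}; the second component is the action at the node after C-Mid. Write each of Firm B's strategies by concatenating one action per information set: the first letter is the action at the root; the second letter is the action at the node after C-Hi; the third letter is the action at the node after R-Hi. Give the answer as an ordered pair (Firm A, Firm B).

Trace the play path from the root:
  Firm B plays R
  Firm A plays Mid at [R]
→ terminal payoff (-3, 2).
(Firm A's choice at the node after C-Mid is never reached on this path, so it doesn't affect the outcome.)

(-3, 2)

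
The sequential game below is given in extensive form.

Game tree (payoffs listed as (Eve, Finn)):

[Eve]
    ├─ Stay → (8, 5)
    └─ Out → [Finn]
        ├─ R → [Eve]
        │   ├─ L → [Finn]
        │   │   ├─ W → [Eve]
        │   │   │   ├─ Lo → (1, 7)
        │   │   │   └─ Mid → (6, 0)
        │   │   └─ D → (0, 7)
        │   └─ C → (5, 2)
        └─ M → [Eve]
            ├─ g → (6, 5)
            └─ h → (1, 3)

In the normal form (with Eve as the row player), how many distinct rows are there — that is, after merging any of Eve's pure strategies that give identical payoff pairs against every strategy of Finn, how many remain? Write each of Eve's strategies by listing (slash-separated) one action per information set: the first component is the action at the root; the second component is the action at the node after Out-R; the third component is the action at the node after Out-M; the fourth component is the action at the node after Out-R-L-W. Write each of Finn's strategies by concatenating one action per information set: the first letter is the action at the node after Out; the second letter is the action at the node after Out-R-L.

Eve has 16 pure strategies: Stay/L/g/Lo, Stay/L/g/Mid, Stay/L/h/Lo, Stay/L/h/Mid, Stay/C/g/Lo, Stay/C/g/Mid, Stay/C/h/Lo, Stay/C/h/Mid, Out/L/g/Lo, Out/L/g/Mid, Out/L/h/Lo, Out/L/h/Mid, Out/C/g/Lo, Out/C/g/Mid, Out/C/h/Lo, Out/C/h/Mid. Columns: RW, RD, MW, MD.
{Stay/L/g/Lo, Stay/L/g/Mid, Stay/L/h/Lo, Stay/L/h/Mid, Stay/C/g/Lo, Stay/C/g/Mid, Stay/C/h/Lo, Stay/C/h/Mid} → row (8,5) (8,5) (8,5) (8,5)
{Out/L/g/Lo} → row (1,7) (0,7) (6,5) (6,5)
{Out/L/g/Mid} → row (6,0) (0,7) (6,5) (6,5)
{Out/L/h/Lo} → row (1,7) (0,7) (1,3) (1,3)
{Out/L/h/Mid} → row (6,0) (0,7) (1,3) (1,3)
{Out/C/g/Lo, Out/C/g/Mid} → row (5,2) (5,2) (6,5) (6,5)
{Out/C/h/Lo, Out/C/h/Mid} → row (5,2) (5,2) (1,3) (1,3)
That's 7 distinct rows out of 16 strategies.

7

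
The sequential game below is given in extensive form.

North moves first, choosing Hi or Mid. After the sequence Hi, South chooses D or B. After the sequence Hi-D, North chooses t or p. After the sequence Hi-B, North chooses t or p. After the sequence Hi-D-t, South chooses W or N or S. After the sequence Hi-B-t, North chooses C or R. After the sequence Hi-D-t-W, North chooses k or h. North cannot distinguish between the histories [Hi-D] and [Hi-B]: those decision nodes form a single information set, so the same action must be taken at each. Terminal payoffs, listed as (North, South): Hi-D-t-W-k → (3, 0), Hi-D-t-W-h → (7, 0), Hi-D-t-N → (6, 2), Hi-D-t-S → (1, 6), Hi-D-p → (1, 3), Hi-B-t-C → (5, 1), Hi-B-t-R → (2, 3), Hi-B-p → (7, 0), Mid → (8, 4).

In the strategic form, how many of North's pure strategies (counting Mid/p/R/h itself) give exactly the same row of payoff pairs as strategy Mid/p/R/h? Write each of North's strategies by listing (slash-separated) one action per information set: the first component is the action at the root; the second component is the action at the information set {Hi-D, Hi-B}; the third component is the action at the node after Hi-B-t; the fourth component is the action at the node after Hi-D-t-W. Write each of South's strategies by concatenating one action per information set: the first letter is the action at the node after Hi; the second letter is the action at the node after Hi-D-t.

8

Row for Mid/p/R/h (columns DW, DN, DS, BW, BN, BS): (8,4) (8,4) (8,4) (8,4) (8,4) (8,4).
Under Mid/p/R/h, North's choice at the information set {Hi-D, Hi-B} and at the node after Hi-B-t and at the node after Hi-D-t-W can never be reached regardless of what South does, so varying those choices leaves every outcome unchanged.
Holding the reachable choices fixed and varying the unreachable ones freely already gives 2 × 2 × 2 = 8 equivalent strategies.
No other strategy reproduces this row, so those 8 are the full class: Mid/t/C/k, Mid/t/C/h, Mid/t/R/k, Mid/t/R/h, Mid/p/C/k, Mid/p/C/h, Mid/p/R/k, Mid/p/R/h.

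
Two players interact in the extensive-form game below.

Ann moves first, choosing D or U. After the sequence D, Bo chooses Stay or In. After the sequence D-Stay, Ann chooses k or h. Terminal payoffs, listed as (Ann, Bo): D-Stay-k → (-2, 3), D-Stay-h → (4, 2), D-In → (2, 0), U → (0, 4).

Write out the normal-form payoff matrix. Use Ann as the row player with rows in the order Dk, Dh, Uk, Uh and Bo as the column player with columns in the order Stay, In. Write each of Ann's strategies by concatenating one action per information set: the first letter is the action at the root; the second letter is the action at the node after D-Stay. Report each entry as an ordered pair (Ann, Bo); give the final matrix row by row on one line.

Dk: (-2,3) (2,0) | Dh: (4,2) (2,0) | Uk: (0,4) (0,4) | Uh: (0,4) (0,4)

         Stay       In
  Dk   (-2,3)    (2,0)
  Dh    (4,2)    (2,0)
  Uk    (0,4)    (0,4)
  Uh    (0,4)    (0,4)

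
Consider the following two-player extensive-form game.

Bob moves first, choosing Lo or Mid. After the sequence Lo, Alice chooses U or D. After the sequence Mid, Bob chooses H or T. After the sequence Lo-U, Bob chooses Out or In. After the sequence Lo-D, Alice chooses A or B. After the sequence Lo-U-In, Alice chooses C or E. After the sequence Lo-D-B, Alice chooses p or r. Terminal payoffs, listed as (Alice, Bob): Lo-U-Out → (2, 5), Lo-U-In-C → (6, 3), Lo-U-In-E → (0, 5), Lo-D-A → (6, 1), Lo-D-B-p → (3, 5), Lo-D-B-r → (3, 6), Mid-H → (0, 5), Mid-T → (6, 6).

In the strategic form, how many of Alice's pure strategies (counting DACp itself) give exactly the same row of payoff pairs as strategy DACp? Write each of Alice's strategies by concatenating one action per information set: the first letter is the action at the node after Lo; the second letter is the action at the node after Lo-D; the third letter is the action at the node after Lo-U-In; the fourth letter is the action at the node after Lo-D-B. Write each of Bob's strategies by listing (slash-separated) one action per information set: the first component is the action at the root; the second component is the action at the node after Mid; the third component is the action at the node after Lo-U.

4

Row for DACp (columns Lo/H/Out, Lo/H/In, Lo/T/Out, Lo/T/In, Mid/H/Out, Mid/H/In, Mid/T/Out, Mid/T/In): (6,1) (6,1) (6,1) (6,1) (0,5) (0,5) (6,6) (6,6).
Under DACp, Alice's choice at the node after Lo-U-In and at the node after Lo-D-B can never be reached regardless of what Bob does, so varying those choices leaves every outcome unchanged.
Holding the reachable choices fixed and varying the unreachable ones freely already gives 2 × 2 = 4 equivalent strategies.
No other strategy reproduces this row, so those 4 are the full class: DACp, DACr, DAEp, DAEr.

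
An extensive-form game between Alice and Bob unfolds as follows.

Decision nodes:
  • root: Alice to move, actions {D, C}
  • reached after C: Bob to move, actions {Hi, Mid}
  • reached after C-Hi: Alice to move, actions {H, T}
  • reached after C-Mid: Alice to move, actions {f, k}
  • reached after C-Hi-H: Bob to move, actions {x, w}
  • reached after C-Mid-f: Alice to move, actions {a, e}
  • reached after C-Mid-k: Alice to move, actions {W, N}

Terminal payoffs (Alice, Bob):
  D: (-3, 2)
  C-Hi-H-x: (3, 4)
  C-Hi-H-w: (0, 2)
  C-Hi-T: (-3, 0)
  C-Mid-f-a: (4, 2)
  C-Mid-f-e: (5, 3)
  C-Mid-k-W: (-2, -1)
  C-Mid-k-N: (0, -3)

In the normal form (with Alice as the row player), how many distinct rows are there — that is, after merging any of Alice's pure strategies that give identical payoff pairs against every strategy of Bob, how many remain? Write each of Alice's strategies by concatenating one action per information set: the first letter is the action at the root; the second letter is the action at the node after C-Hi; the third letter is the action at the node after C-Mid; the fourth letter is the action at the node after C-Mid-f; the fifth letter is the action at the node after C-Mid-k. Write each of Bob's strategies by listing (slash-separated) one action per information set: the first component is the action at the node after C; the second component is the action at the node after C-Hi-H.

9

Alice has 32 pure strategies: DHfaW, DHfaN, DHfeW, DHfeN, DHkaW, DHkaN, DHkeW, DHkeN, DTfaW, DTfaN, DTfeW, DTfeN, DTkaW, DTkaN, DTkeW, DTkeN, CHfaW, CHfaN, CHfeW, CHfeN, CHkaW, CHkaN, CHkeW, CHkeN, CTfaW, CTfaN, CTfeW, CTfeN, CTkaW, CTkaN, CTkeW, CTkeN. Columns: Hi/x, Hi/w, Mid/x, Mid/w.
{DHfaW, DHfaN, DHfeW, DHfeN, DHkaW, DHkaN, DHkeW, DHkeN, DTfaW, DTfaN, DTfeW, DTfeN, DTkaW, DTkaN, DTkeW, DTkeN} → row (-3,2) (-3,2) (-3,2) (-3,2)
{CHfaW, CHfaN} → row (3,4) (0,2) (4,2) (4,2)
{CHfeW, CHfeN} → row (3,4) (0,2) (5,3) (5,3)
{CHkaW, CHkeW} → row (3,4) (0,2) (-2,-1) (-2,-1)
{CHkaN, CHkeN} → row (3,4) (0,2) (0,-3) (0,-3)
{CTfaW, CTfaN} → row (-3,0) (-3,0) (4,2) (4,2)
{CTfeW, CTfeN} → row (-3,0) (-3,0) (5,3) (5,3)
{CTkaW, CTkeW} → row (-3,0) (-3,0) (-2,-1) (-2,-1)
{CTkaN, CTkeN} → row (-3,0) (-3,0) (0,-3) (0,-3)
That's 9 distinct rows out of 32 strategies.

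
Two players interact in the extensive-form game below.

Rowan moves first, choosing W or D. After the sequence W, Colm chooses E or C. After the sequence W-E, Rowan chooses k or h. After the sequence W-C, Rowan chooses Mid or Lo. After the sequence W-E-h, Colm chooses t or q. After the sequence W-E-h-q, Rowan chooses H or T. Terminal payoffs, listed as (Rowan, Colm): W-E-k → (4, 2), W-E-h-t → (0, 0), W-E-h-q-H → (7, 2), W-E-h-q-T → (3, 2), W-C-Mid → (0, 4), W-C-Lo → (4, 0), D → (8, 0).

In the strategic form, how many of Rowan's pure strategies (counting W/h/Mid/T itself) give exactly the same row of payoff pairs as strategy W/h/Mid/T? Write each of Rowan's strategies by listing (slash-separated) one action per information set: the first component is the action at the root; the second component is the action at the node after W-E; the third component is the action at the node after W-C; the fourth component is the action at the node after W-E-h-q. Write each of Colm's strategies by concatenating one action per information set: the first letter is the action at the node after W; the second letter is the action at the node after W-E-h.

1

Row for W/h/Mid/T (columns Et, Eq, Ct, Cq): (0,0) (3,2) (0,4) (0,4).
Every one of Rowan's information sets is on the play path for some reply by Colm when Rowan follows W/h/Mid/T.
Changing the action at any of them therefore changes at least one column, so only W/h/Mid/T itself gives this row.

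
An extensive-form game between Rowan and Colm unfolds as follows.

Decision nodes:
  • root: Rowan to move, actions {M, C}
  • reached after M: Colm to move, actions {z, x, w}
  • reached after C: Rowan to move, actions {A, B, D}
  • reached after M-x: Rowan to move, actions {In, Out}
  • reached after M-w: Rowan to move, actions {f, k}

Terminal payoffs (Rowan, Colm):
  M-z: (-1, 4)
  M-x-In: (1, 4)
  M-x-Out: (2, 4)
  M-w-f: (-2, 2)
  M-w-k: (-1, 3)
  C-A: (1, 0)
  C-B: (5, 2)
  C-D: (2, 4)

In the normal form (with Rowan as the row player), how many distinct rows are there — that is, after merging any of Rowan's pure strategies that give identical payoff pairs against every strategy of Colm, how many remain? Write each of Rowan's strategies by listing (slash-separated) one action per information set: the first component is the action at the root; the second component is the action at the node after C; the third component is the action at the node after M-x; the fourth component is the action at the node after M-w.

7

Rowan has 24 pure strategies: M/A/In/f, M/A/In/k, M/A/Out/f, M/A/Out/k, M/B/In/f, M/B/In/k, M/B/Out/f, M/B/Out/k, M/D/In/f, M/D/In/k, M/D/Out/f, M/D/Out/k, C/A/In/f, C/A/In/k, C/A/Out/f, C/A/Out/k, C/B/In/f, C/B/In/k, C/B/Out/f, C/B/Out/k, C/D/In/f, C/D/In/k, C/D/Out/f, C/D/Out/k. Columns: z, x, w.
{M/A/In/f, M/B/In/f, M/D/In/f} → row (-1,4) (1,4) (-2,2)
{M/A/In/k, M/B/In/k, M/D/In/k} → row (-1,4) (1,4) (-1,3)
{M/A/Out/f, M/B/Out/f, M/D/Out/f} → row (-1,4) (2,4) (-2,2)
{M/A/Out/k, M/B/Out/k, M/D/Out/k} → row (-1,4) (2,4) (-1,3)
{C/A/In/f, C/A/In/k, C/A/Out/f, C/A/Out/k} → row (1,0) (1,0) (1,0)
{C/B/In/f, C/B/In/k, C/B/Out/f, C/B/Out/k} → row (5,2) (5,2) (5,2)
{C/D/In/f, C/D/In/k, C/D/Out/f, C/D/Out/k} → row (2,4) (2,4) (2,4)
That's 7 distinct rows out of 24 strategies.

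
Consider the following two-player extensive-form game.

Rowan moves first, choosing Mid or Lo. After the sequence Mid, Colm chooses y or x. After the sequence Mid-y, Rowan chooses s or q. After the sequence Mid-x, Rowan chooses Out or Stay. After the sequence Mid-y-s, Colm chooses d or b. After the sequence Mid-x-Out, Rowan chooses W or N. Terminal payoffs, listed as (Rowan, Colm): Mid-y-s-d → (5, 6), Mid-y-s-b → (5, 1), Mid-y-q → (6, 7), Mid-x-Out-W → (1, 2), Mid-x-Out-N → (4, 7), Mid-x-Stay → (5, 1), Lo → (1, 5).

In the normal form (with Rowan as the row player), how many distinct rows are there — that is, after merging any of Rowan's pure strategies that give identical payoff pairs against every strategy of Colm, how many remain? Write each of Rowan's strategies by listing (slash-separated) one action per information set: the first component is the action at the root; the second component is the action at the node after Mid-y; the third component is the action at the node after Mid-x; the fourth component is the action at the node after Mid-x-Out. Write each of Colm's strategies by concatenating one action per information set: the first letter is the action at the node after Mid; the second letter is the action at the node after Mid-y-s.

Rowan has 16 pure strategies: Mid/s/Out/W, Mid/s/Out/N, Mid/s/Stay/W, Mid/s/Stay/N, Mid/q/Out/W, Mid/q/Out/N, Mid/q/Stay/W, Mid/q/Stay/N, Lo/s/Out/W, Lo/s/Out/N, Lo/s/Stay/W, Lo/s/Stay/N, Lo/q/Out/W, Lo/q/Out/N, Lo/q/Stay/W, Lo/q/Stay/N. Columns: yd, yb, xd, xb.
{Mid/s/Out/W} → row (5,6) (5,1) (1,2) (1,2)
{Mid/s/Out/N} → row (5,6) (5,1) (4,7) (4,7)
{Mid/s/Stay/W, Mid/s/Stay/N} → row (5,6) (5,1) (5,1) (5,1)
{Mid/q/Out/W} → row (6,7) (6,7) (1,2) (1,2)
{Mid/q/Out/N} → row (6,7) (6,7) (4,7) (4,7)
{Mid/q/Stay/W, Mid/q/Stay/N} → row (6,7) (6,7) (5,1) (5,1)
{Lo/s/Out/W, Lo/s/Out/N, Lo/s/Stay/W, Lo/s/Stay/N, Lo/q/Out/W, Lo/q/Out/N, Lo/q/Stay/W, Lo/q/Stay/N} → row (1,5) (1,5) (1,5) (1,5)
That's 7 distinct rows out of 16 strategies.

7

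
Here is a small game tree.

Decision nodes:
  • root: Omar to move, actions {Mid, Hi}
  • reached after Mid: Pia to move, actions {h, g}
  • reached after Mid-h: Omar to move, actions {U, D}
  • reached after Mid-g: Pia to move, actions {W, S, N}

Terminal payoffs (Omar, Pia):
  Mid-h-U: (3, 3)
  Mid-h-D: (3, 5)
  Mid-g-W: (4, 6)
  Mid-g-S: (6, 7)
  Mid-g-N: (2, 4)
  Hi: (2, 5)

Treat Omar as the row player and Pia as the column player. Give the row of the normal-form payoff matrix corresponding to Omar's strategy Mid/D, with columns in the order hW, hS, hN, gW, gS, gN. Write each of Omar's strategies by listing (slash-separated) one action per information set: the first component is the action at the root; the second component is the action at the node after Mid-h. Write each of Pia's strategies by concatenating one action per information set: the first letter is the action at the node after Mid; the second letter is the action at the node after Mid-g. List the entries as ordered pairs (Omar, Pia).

(3,5) (3,5) (3,5) (4,6) (6,7) (2,4)

vs hW: Omar plays Mid → Pia plays h at [Mid] → Omar plays D at [Mid-h] → (3, 5)
vs hS: Omar plays Mid → Pia plays h at [Mid] → Omar plays D at [Mid-h] → (3, 5)
vs hN: Omar plays Mid → Pia plays h at [Mid] → Omar plays D at [Mid-h] → (3, 5)
vs gW: Omar plays Mid → Pia plays g at [Mid] → Pia plays W at [Mid-g] → (4, 6)
vs gS: Omar plays Mid → Pia plays g at [Mid] → Pia plays S at [Mid-g] → (6, 7)
vs gN: Omar plays Mid → Pia plays g at [Mid] → Pia plays N at [Mid-g] → (2, 4)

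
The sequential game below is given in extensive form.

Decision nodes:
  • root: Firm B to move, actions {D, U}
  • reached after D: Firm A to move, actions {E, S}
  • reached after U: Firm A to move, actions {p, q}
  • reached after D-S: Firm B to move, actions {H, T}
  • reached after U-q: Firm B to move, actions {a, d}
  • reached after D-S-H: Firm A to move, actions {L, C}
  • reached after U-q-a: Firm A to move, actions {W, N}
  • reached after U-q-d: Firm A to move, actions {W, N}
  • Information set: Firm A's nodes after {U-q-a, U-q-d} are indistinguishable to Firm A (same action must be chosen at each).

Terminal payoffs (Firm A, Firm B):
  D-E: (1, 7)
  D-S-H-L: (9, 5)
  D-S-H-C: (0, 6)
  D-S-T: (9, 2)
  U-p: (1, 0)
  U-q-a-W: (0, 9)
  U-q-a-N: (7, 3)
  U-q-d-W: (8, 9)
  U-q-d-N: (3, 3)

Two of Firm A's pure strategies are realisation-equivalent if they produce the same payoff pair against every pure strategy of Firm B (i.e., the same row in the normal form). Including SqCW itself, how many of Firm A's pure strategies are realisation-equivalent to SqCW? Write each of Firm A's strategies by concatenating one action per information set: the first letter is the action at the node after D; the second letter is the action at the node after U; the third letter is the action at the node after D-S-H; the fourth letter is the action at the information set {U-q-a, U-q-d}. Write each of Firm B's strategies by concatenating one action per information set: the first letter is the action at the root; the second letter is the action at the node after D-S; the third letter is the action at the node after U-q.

1

Row for SqCW (columns DHa, DHd, DTa, DTd, UHa, UHd, UTa, UTd): (0,6) (0,6) (9,2) (9,2) (0,9) (8,9) (0,9) (8,9).
Every one of Firm A's information sets is on the play path for some reply by Firm B when Firm A follows SqCW.
Changing the action at any of them therefore changes at least one column, so only SqCW itself gives this row.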